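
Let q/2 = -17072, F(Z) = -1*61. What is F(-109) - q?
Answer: 34083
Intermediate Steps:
F(Z) = -61
q = -34144 (q = 2*(-17072) = -34144)
F(-109) - q = -61 - 1*(-34144) = -61 + 34144 = 34083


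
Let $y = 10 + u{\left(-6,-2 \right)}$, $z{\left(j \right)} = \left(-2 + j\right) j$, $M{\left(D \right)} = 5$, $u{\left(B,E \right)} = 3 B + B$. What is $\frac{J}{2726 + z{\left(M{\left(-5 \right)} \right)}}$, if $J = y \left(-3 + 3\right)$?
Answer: $0$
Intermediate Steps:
$u{\left(B,E \right)} = 4 B$
$z{\left(j \right)} = j \left(-2 + j\right)$
$y = -14$ ($y = 10 + 4 \left(-6\right) = 10 - 24 = -14$)
$J = 0$ ($J = - 14 \left(-3 + 3\right) = \left(-14\right) 0 = 0$)
$\frac{J}{2726 + z{\left(M{\left(-5 \right)} \right)}} = \frac{0}{2726 + 5 \left(-2 + 5\right)} = \frac{0}{2726 + 5 \cdot 3} = \frac{0}{2726 + 15} = \frac{0}{2741} = 0 \cdot \frac{1}{2741} = 0$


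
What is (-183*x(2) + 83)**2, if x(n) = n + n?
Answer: 421201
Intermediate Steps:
x(n) = 2*n
(-183*x(2) + 83)**2 = (-366*2 + 83)**2 = (-183*4 + 83)**2 = (-732 + 83)**2 = (-649)**2 = 421201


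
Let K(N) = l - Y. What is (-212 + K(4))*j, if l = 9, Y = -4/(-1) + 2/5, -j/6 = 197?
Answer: 1225734/5 ≈ 2.4515e+5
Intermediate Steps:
j = -1182 (j = -6*197 = -1182)
Y = 22/5 (Y = -4*(-1) + 2*(1/5) = 4 + 2/5 = 22/5 ≈ 4.4000)
K(N) = 23/5 (K(N) = 9 - 1*22/5 = 9 - 22/5 = 23/5)
(-212 + K(4))*j = (-212 + 23/5)*(-1182) = -1037/5*(-1182) = 1225734/5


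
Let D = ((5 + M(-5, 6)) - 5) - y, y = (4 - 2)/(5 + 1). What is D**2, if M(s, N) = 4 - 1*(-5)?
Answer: 676/9 ≈ 75.111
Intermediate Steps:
M(s, N) = 9 (M(s, N) = 4 + 5 = 9)
y = 1/3 (y = 2/6 = 2*(1/6) = 1/3 ≈ 0.33333)
D = 26/3 (D = ((5 + 9) - 5) - 1*1/3 = (14 - 5) - 1/3 = 9 - 1/3 = 26/3 ≈ 8.6667)
D**2 = (26/3)**2 = 676/9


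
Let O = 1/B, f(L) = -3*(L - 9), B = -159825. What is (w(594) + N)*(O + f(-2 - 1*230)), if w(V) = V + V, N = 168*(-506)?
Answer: -645712812712/10655 ≈ -6.0602e+7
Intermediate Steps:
N = -85008
f(L) = 27 - 3*L (f(L) = -3*(-9 + L) = 27 - 3*L)
O = -1/159825 (O = 1/(-159825) = -1/159825 ≈ -6.2568e-6)
w(V) = 2*V
(w(594) + N)*(O + f(-2 - 1*230)) = (2*594 - 85008)*(-1/159825 + (27 - 3*(-2 - 1*230))) = (1188 - 85008)*(-1/159825 + (27 - 3*(-2 - 230))) = -83820*(-1/159825 + (27 - 3*(-232))) = -83820*(-1/159825 + (27 + 696)) = -83820*(-1/159825 + 723) = -83820*115553474/159825 = -645712812712/10655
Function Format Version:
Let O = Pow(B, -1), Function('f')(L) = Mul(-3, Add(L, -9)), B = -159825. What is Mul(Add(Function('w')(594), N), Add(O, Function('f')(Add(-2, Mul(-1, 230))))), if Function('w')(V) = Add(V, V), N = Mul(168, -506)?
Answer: Rational(-645712812712, 10655) ≈ -6.0602e+7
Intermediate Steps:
N = -85008
Function('f')(L) = Add(27, Mul(-3, L)) (Function('f')(L) = Mul(-3, Add(-9, L)) = Add(27, Mul(-3, L)))
O = Rational(-1, 159825) (O = Pow(-159825, -1) = Rational(-1, 159825) ≈ -6.2568e-6)
Function('w')(V) = Mul(2, V)
Mul(Add(Function('w')(594), N), Add(O, Function('f')(Add(-2, Mul(-1, 230))))) = Mul(Add(Mul(2, 594), -85008), Add(Rational(-1, 159825), Add(27, Mul(-3, Add(-2, Mul(-1, 230)))))) = Mul(Add(1188, -85008), Add(Rational(-1, 159825), Add(27, Mul(-3, Add(-2, -230))))) = Mul(-83820, Add(Rational(-1, 159825), Add(27, Mul(-3, -232)))) = Mul(-83820, Add(Rational(-1, 159825), Add(27, 696))) = Mul(-83820, Add(Rational(-1, 159825), 723)) = Mul(-83820, Rational(115553474, 159825)) = Rational(-645712812712, 10655)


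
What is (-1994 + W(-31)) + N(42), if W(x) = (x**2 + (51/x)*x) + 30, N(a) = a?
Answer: -910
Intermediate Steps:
W(x) = 81 + x**2 (W(x) = (x**2 + 51) + 30 = (51 + x**2) + 30 = 81 + x**2)
(-1994 + W(-31)) + N(42) = (-1994 + (81 + (-31)**2)) + 42 = (-1994 + (81 + 961)) + 42 = (-1994 + 1042) + 42 = -952 + 42 = -910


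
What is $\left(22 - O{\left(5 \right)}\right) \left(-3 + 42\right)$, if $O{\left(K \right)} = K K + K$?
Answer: $-312$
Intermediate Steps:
$O{\left(K \right)} = K + K^{2}$ ($O{\left(K \right)} = K^{2} + K = K + K^{2}$)
$\left(22 - O{\left(5 \right)}\right) \left(-3 + 42\right) = \left(22 - 5 \left(1 + 5\right)\right) \left(-3 + 42\right) = \left(22 - 5 \cdot 6\right) 39 = \left(22 - 30\right) 39 = \left(-8\right) 39 = -312$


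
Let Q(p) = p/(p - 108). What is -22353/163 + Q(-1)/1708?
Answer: -4161502553/30346036 ≈ -137.14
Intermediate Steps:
Q(p) = p/(-108 + p)
-22353/163 + Q(-1)/1708 = -22353/163 - 1/(-108 - 1)/1708 = -22353*1/163 - 1/(-109)*(1/1708) = -22353/163 - 1*(-1/109)*(1/1708) = -22353/163 + (1/109)*(1/1708) = -22353/163 + 1/186172 = -4161502553/30346036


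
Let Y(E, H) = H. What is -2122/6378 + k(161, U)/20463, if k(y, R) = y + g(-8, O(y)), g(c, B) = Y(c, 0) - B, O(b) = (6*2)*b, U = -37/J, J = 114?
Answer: -9119654/21752169 ≈ -0.41925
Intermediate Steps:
U = -37/114 ≈ -0.32456
O(b) = 12*b
g(c, B) = -B (g(c, B) = 0 - B = -B)
k(y, R) = -11*y (k(y, R) = y - 12*y = -11*y)
-2122/6378 + k(161, U)/20463 = -2122/6378 - 11*161/20463 = -2122*1/6378 - 1771*1/20463 = -1061/3189 - 1771/20463 = -9119654/21752169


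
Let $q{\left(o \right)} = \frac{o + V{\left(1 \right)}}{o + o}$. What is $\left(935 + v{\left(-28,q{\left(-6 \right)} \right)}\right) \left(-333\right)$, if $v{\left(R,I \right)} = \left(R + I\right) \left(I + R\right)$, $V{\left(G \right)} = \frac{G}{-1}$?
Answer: $- \frac{8986597}{16} \approx -5.6166 \cdot 10^{5}$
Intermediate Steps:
$V{\left(G \right)} = - G$ ($V{\left(G \right)} = G \left(-1\right) = - G$)
$q{\left(o \right)} = \frac{-1 + o}{2 o}$ ($q{\left(o \right)} = \frac{o - 1}{o + o} = \frac{o - 1}{2 o} = \left(-1 + o\right) \frac{1}{2 o} = \frac{-1 + o}{2 o}$)
$v{\left(R,I \right)} = \left(I + R\right)^{2}$ ($v{\left(R,I \right)} = \left(I + R\right) \left(I + R\right) = \left(I + R\right)^{2}$)
$\left(935 + v{\left(-28,q{\left(-6 \right)} \right)}\right) \left(-333\right) = \left(935 + \left(\frac{-1 - 6}{2 \left(-6\right)} - 28\right)^{2}\right) \left(-333\right) = \left(935 + \left(\frac{1}{2} \left(- \frac{1}{6}\right) \left(-7\right) - 28\right)^{2}\right) \left(-333\right) = \left(935 + \left(\frac{7}{12} - 28\right)^{2}\right) \left(-333\right) = \left(935 + \left(- \frac{329}{12}\right)^{2}\right) \left(-333\right) = \left(935 + \frac{108241}{144}\right) \left(-333\right) = \frac{242881}{144} \left(-333\right) = - \frac{8986597}{16}$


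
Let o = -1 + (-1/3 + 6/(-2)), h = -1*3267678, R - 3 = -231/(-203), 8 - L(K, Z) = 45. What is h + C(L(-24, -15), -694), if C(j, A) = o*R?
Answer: -94763182/29 ≈ -3.2677e+6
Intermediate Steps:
L(K, Z) = -37 (L(K, Z) = 8 - 1*45 = 8 - 45 = -37)
R = 120/29 (R = 3 - 231/(-203) = 3 - 231*(-1/203) = 3 + 33/29 = 120/29 ≈ 4.1379)
h = -3267678
o = -13/3 (o = -1 + (-1*1/3 + 6*(-1/2)) = -1 + (-1/3 - 3) = -1 - 10/3 = -13/3 ≈ -4.3333)
C(j, A) = -520/29 (C(j, A) = -13/3*120/29 = -520/29)
h + C(L(-24, -15), -694) = -3267678 - 520/29 = -94763182/29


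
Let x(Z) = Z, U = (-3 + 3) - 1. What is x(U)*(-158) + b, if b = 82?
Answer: 240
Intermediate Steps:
U = -1 (U = 0 - 1 = -1)
x(U)*(-158) + b = -1*(-158) + 82 = 158 + 82 = 240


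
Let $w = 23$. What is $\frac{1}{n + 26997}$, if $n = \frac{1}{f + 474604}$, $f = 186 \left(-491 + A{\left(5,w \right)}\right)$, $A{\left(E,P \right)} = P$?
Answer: $\frac{387556}{10462849333} \approx 3.7041 \cdot 10^{-5}$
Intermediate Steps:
$f = -87048$ ($f = 186 \left(-491 + 23\right) = 186 \left(-468\right) = -87048$)
$n = \frac{1}{387556}$ ($n = \frac{1}{-87048 + 474604} = \frac{1}{387556} \approx 2.5803 \cdot 10^{-6}$)
$\frac{1}{n + 26997} = \frac{1}{\frac{1}{387556} + 26997} = \frac{1}{\frac{10462849333}{387556}} = \frac{387556}{10462849333}$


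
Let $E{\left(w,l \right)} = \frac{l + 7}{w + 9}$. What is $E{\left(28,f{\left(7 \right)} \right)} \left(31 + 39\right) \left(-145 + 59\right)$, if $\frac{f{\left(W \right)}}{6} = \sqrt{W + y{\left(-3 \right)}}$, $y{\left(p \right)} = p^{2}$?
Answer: $- \frac{186620}{37} \approx -5043.8$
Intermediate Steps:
$f{\left(W \right)} = 6 \sqrt{9 + W}$ ($f{\left(W \right)} = 6 \sqrt{W + \left(-3\right)^{2}} = 6 \sqrt{W + 9} = 6 \sqrt{9 + W}$)
$E{\left(w,l \right)} = \frac{7 + l}{9 + w}$
$E{\left(28,f{\left(7 \right)} \right)} \left(31 + 39\right) \left(-145 + 59\right) = \frac{7 + 6 \sqrt{9 + 7}}{9 + 28} \left(31 + 39\right) \left(-145 + 59\right) = \frac{7 + 6 \sqrt{16}}{37} \cdot 70 \left(-86\right) = \frac{7 + 6 \cdot 4}{37} \left(-6020\right) = \frac{7 + 24}{37} \left(-6020\right) = \frac{1}{37} \cdot 31 \left(-6020\right) = \frac{31}{37} \left(-6020\right) = - \frac{186620}{37}$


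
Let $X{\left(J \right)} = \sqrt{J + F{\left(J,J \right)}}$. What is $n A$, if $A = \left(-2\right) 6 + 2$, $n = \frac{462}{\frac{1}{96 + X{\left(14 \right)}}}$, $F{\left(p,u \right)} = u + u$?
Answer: $-443520 - 4620 \sqrt{42} \approx -4.7346 \cdot 10^{5}$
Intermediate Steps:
$F{\left(p,u \right)} = 2 u$
$X{\left(J \right)} = \sqrt{3} \sqrt{J}$ ($X{\left(J \right)} = \sqrt{J + 2 J} = \sqrt{3 J} = \sqrt{3} \sqrt{J}$)
$n = 44352 + 462 \sqrt{42}$ ($n = \frac{462}{\frac{1}{96 + \sqrt{3} \sqrt{14}}} = \frac{462}{\frac{1}{96 + \sqrt{42}}} = 462 \left(96 + \sqrt{42}\right) = 44352 + 462 \sqrt{42} \approx 47346.0$)
$A = -10$ ($A = -12 + 2 = -10$)
$n A = \left(44352 + 462 \sqrt{42}\right) \left(-10\right) = -443520 - 4620 \sqrt{42}$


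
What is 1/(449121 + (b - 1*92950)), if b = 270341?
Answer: 1/626512 ≈ 1.5961e-6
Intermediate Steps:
1/(449121 + (b - 1*92950)) = 1/(449121 + (270341 - 1*92950)) = 1/(449121 + (270341 - 92950)) = 1/(449121 + 177391) = 1/626512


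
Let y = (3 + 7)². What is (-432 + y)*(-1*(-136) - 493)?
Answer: 118524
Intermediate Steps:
y = 100 (y = 10² = 100)
(-432 + y)*(-1*(-136) - 493) = (-432 + 100)*(-1*(-136) - 493) = -332*(136 - 493) = -332*(-357) = 118524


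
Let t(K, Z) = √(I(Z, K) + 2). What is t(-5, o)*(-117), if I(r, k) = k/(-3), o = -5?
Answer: -39*√33 ≈ -224.04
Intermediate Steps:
I(r, k) = -k/3 (I(r, k) = k*(-⅓) = -k/3)
t(K, Z) = √(2 - K/3) (t(K, Z) = √(-K/3 + 2) = √(2 - K/3))
t(-5, o)*(-117) = (√(18 - 3*(-5))/3)*(-117) = (√(18 + 15)/3)*(-117) = (√33/3)*(-117) = -39*√33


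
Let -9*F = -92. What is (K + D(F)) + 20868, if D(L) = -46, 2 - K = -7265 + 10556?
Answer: 17533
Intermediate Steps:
K = -3289 (K = 2 - (-7265 + 10556) = 2 - 1*3291 = 2 - 3291 = -3289)
F = 92/9 (F = -⅑*(-92) = 92/9 ≈ 10.222)
(K + D(F)) + 20868 = (-3289 - 46) + 20868 = -3335 + 20868 = 17533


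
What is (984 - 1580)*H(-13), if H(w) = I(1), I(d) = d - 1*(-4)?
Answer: -2980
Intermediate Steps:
I(d) = 4 + d (I(d) = d + 4 = 4 + d)
H(w) = 5 (H(w) = 4 + 1 = 5)
(984 - 1580)*H(-13) = (984 - 1580)*5 = -596*5 = -2980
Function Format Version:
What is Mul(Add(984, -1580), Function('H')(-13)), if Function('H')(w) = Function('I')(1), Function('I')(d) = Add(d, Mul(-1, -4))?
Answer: -2980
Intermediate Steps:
Function('I')(d) = Add(4, d) (Function('I')(d) = Add(d, 4) = Add(4, d))
Function('H')(w) = 5 (Function('H')(w) = Add(4, 1) = 5)
Mul(Add(984, -1580), Function('H')(-13)) = Mul(Add(984, -1580), 5) = Mul(-596, 5) = -2980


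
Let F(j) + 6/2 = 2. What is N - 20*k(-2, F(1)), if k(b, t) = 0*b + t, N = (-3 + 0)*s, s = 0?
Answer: 20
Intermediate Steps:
F(j) = -1 (F(j) = -3 + 2 = -1)
N = 0 (N = (-3 + 0)*0 = -3*0 = 0)
k(b, t) = t (k(b, t) = 0 + t = t)
N - 20*k(-2, F(1)) = 0 - 20*(-1) = 0 + 20 = 20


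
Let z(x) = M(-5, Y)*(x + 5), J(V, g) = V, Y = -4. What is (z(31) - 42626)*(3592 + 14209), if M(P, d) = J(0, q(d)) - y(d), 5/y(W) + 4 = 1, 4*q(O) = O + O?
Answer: -757717366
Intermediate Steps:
q(O) = O/2 (q(O) = (O + O)/4 = (2*O)/4 = O/2)
y(W) = -5/3 (y(W) = 5/(-4 + 1) = 5/(-3) = 5*(-⅓) = -5/3)
M(P, d) = 5/3 (M(P, d) = 0 - 1*(-5/3) = 0 + 5/3 = 5/3)
z(x) = 25/3 + 5*x/3 (z(x) = 5*(x + 5)/3 = 5*(5 + x)/3 = 25/3 + 5*x/3)
(z(31) - 42626)*(3592 + 14209) = ((25/3 + (5/3)*31) - 42626)*(3592 + 14209) = ((25/3 + 155/3) - 42626)*17801 = (60 - 42626)*17801 = -42566*17801 = -757717366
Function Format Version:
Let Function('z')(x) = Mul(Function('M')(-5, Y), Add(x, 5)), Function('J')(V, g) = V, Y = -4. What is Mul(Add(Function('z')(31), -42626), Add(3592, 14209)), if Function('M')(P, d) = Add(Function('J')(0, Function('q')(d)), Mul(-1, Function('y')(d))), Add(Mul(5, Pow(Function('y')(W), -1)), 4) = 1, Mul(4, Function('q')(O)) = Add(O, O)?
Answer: -757717366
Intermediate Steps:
Function('q')(O) = Mul(Rational(1, 2), O) (Function('q')(O) = Mul(Rational(1, 4), Add(O, O)) = Mul(Rational(1, 4), Mul(2, O)) = Mul(Rational(1, 2), O))
Function('y')(W) = Rational(-5, 3) (Function('y')(W) = Mul(5, Pow(Add(-4, 1), -1)) = Mul(5, Pow(-3, -1)) = Mul(5, Rational(-1, 3)) = Rational(-5, 3))
Function('M')(P, d) = Rational(5, 3) (Function('M')(P, d) = Add(0, Mul(-1, Rational(-5, 3))) = Add(0, Rational(5, 3)) = Rational(5, 3))
Function('z')(x) = Add(Rational(25, 3), Mul(Rational(5, 3), x)) (Function('z')(x) = Mul(Rational(5, 3), Add(x, 5)) = Mul(Rational(5, 3), Add(5, x)) = Add(Rational(25, 3), Mul(Rational(5, 3), x)))
Mul(Add(Function('z')(31), -42626), Add(3592, 14209)) = Mul(Add(Add(Rational(25, 3), Mul(Rational(5, 3), 31)), -42626), Add(3592, 14209)) = Mul(Add(Add(Rational(25, 3), Rational(155, 3)), -42626), 17801) = Mul(Add(60, -42626), 17801) = Mul(-42566, 17801) = -757717366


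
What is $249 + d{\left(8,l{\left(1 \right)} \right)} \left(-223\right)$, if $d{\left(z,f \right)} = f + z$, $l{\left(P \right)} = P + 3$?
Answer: $-2427$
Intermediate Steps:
$l{\left(P \right)} = 3 + P$
$249 + d{\left(8,l{\left(1 \right)} \right)} \left(-223\right) = 249 + \left(\left(3 + 1\right) + 8\right) \left(-223\right) = 249 + \left(4 + 8\right) \left(-223\right) = 249 + 12 \left(-223\right) = 249 - 2676 = -2427$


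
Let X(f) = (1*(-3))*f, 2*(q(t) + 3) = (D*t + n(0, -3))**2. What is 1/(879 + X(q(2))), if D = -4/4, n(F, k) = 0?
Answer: 1/882 ≈ 0.0011338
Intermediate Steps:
D = -1 (D = -4*1/4 = -1)
q(t) = -3 + t**2/2 (q(t) = -3 + (-t + 0)**2/2 = -3 + (-t)**2/2 = -3 + t**2/2)
X(f) = -3*f
1/(879 + X(q(2))) = 1/(879 - 3*(-3 + (1/2)*2**2)) = 1/(879 - 3*(-3 + (1/2)*4)) = 1/(879 - 3*(-3 + 2)) = 1/(879 - 3*(-1)) = 1/(879 + 3) = 1/882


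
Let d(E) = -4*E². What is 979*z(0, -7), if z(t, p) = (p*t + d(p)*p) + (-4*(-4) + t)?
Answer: 1358852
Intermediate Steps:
z(t, p) = 16 + t - 4*p³ + p*t (z(t, p) = (p*t + (-4*p²)*p) + (-4*(-4) + t) = (p*t - 4*p³) + (16 + t) = (-4*p³ + p*t) + (16 + t) = 16 + t - 4*p³ + p*t)
979*z(0, -7) = 979*(16 + 0 - 4*(-7)³ - 7*0) = 979*(16 + 0 - 4*(-343) + 0) = 979*(16 + 0 + 1372 + 0) = 979*1388 = 1358852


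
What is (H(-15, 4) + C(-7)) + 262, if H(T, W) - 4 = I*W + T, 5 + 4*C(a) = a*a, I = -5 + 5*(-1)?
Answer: 222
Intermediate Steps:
I = -10 (I = -5 - 5 = -10)
C(a) = -5/4 + a²/4 (C(a) = -5/4 + (a*a)/4 = -5/4 + a²/4)
H(T, W) = 4 + T - 10*W (H(T, W) = 4 + (-10*W + T) = 4 + (T - 10*W) = 4 + T - 10*W)
(H(-15, 4) + C(-7)) + 262 = ((4 - 15 - 10*4) + (-5/4 + (¼)*(-7)²)) + 262 = ((4 - 15 - 40) + (-5/4 + (¼)*49)) + 262 = (-51 + (-5/4 + 49/4)) + 262 = (-51 + 11) + 262 = -40 + 262 = 222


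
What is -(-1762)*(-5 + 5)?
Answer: 0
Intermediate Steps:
-(-1762)*(-5 + 5) = -(-1762)*0 = -881*0 = 0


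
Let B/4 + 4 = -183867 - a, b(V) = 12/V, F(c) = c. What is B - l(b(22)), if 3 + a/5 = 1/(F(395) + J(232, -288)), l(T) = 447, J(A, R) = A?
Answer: -461391137/627 ≈ -7.3587e+5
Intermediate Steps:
a = -9400/627 (a = -15 + 5/(395 + 232) = -15 + 5/627 = -9400/627 ≈ -14.992)
B = -461110868/627 (B = -16 + 4*(-183867 - 1*(-9400/627)) = -16 + 4*(-183867 + 9400/627) = -16 + 4*(-115275209/627) = -16 - 461100836/627 = -461110868/627 ≈ -7.3542e+5)
B - l(b(22)) = -461110868/627 - 1*447 = -461110868/627 - 447 = -461391137/627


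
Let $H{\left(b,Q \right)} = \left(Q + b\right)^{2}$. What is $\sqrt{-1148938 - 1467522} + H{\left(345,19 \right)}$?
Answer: $132496 + 2 i \sqrt{654115} \approx 1.325 \cdot 10^{5} + 1617.5 i$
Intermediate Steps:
$\sqrt{-1148938 - 1467522} + H{\left(345,19 \right)} = \sqrt{-1148938 - 1467522} + \left(19 + 345\right)^{2} = \sqrt{-2616460} + 364^{2} = 2 i \sqrt{654115} + 132496 = 132496 + 2 i \sqrt{654115}$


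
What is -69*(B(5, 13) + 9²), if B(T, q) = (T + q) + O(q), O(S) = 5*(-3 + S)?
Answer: -10281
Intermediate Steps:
O(S) = -15 + 5*S
B(T, q) = -15 + T + 6*q (B(T, q) = (T + q) + (-15 + 5*q) = -15 + T + 6*q)
-69*(B(5, 13) + 9²) = -69*((-15 + 5 + 6*13) + 9²) = -69*((-15 + 5 + 78) + 81) = -69*(68 + 81) = -69*149 = -10281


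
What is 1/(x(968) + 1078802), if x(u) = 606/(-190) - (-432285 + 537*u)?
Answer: 95/94170442 ≈ 1.0088e-6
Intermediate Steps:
x(u) = 41066772/95 - 537*u (x(u) = 606*(-1/190) - (-432285 + 537*u) = -303/95 - 537*(-805 + u) = -303/95 + (432285 - 537*u) = 41066772/95 - 537*u)
1/(x(968) + 1078802) = 1/((41066772/95 - 537*968) + 1078802) = 1/((41066772/95 - 519816) + 1078802) = 1/(-8315748/95 + 1078802) = 1/(94170442/95) = 95/94170442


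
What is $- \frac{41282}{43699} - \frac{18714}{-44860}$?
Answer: $- \frac{517063717}{980168570} \approx -0.52752$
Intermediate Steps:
$- \frac{41282}{43699} - \frac{18714}{-44860} = \left(-41282\right) \frac{1}{43699} - - \frac{9357}{22430} = - \frac{41282}{43699} + \frac{9357}{22430} = - \frac{517063717}{980168570}$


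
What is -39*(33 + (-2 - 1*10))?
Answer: -819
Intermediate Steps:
-39*(33 + (-2 - 1*10)) = -39*(33 + (-2 - 10)) = -39*(33 - 12) = -39*21 = -819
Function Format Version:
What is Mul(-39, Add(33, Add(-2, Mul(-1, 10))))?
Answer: -819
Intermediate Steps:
Mul(-39, Add(33, Add(-2, Mul(-1, 10)))) = Mul(-39, Add(33, Add(-2, -10))) = Mul(-39, Add(33, -12)) = Mul(-39, 21) = -819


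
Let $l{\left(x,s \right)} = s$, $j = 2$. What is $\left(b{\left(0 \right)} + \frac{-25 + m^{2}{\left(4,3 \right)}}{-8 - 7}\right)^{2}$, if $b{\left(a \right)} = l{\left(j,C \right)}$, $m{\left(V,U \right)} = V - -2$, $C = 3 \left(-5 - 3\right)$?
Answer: $\frac{137641}{225} \approx 611.74$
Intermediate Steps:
$C = -24$ ($C = 3 \left(-8\right) = -24$)
$m{\left(V,U \right)} = 2 + V$ ($m{\left(V,U \right)} = V + 2 = 2 + V$)
$b{\left(a \right)} = -24$
$\left(b{\left(0 \right)} + \frac{-25 + m^{2}{\left(4,3 \right)}}{-8 - 7}\right)^{2} = \left(-24 + \frac{-25 + \left(2 + 4\right)^{2}}{-8 - 7}\right)^{2} = \left(-24 + \frac{-25 + 6^{2}}{-15}\right)^{2} = \left(-24 + \left(-25 + 36\right) \left(- \frac{1}{15}\right)\right)^{2} = \left(-24 + 11 \left(- \frac{1}{15}\right)\right)^{2} = \left(-24 - \frac{11}{15}\right)^{2} = \left(- \frac{371}{15}\right)^{2} = \frac{137641}{225}$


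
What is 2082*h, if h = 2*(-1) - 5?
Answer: -14574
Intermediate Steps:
h = -7 (h = -2 - 5 = -7)
2082*h = 2082*(-7) = -14574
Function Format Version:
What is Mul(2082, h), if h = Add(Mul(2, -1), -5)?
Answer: -14574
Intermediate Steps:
h = -7 (h = Add(-2, -5) = -7)
Mul(2082, h) = Mul(2082, -7) = -14574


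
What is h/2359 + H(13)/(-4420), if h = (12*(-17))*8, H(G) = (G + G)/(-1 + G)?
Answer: -3331639/4812360 ≈ -0.69231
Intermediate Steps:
H(G) = 2*G/(-1 + G) (H(G) = (2*G)/(-1 + G) = 2*G/(-1 + G))
h = -1632 (h = -204*8 = -1632)
h/2359 + H(13)/(-4420) = -1632/2359 + (2*13/(-1 + 13))/(-4420) = -1632*1/2359 + (2*13/12)*(-1/4420) = -1632/2359 + (2*13*(1/12))*(-1/4420) = -1632/2359 + (13/6)*(-1/4420) = -1632/2359 - 1/2040 = -3331639/4812360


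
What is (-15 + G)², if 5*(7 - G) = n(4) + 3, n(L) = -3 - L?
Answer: 1296/25 ≈ 51.840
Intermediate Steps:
G = 39/5 (G = 7 - ((-3 - 1*4) + 3)/5 = 7 - ((-3 - 4) + 3)/5 = 7 - (-7 + 3)/5 = 7 - ⅕*(-4) = 7 + ⅘ = 39/5 ≈ 7.8000)
(-15 + G)² = (-15 + 39/5)² = (-36/5)² = 1296/25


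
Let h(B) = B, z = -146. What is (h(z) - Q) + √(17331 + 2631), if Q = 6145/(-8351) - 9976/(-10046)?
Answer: -6135061111/41947073 + 3*√2218 ≈ -4.9703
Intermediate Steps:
Q = 10788453/41947073 (Q = 6145*(-1/8351) - 9976*(-1/10046) = -6145/8351 + 4988/5023 = 10788453/41947073 ≈ 0.25719)
(h(z) - Q) + √(17331 + 2631) = (-146 - 1*10788453/41947073) + √(17331 + 2631) = (-146 - 10788453/41947073) + √19962 = -6135061111/41947073 + 3*√2218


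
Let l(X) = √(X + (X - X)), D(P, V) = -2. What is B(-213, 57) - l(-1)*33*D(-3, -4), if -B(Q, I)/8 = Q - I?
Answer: 2160 + 66*I ≈ 2160.0 + 66.0*I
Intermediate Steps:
B(Q, I) = -8*Q + 8*I (B(Q, I) = -8*(Q - I) = -8*Q + 8*I)
l(X) = √X (l(X) = √(X + 0) = √X)
B(-213, 57) - l(-1)*33*D(-3, -4) = (-8*(-213) + 8*57) - √(-1)*33*(-2) = (1704 + 456) - I*33*(-2) = 2160 - 33*I*(-2) = 2160 - (-66)*I = 2160 + 66*I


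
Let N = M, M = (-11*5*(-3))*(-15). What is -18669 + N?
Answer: -21144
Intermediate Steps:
M = -2475 (M = -55*(-3)*(-15) = 165*(-15) = -2475)
N = -2475
-18669 + N = -18669 - 2475 = -21144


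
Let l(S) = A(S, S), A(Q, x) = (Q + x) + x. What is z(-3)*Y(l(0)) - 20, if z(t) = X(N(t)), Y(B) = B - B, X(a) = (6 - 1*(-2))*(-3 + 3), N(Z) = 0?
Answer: -20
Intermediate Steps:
A(Q, x) = Q + 2*x
l(S) = 3*S (l(S) = S + 2*S = 3*S)
X(a) = 0 (X(a) = (6 + 2)*0 = 8*0 = 0)
Y(B) = 0
z(t) = 0
z(-3)*Y(l(0)) - 20 = 0*0 - 20 = 0 - 20 = -20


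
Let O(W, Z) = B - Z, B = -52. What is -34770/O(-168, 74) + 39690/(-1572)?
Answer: 1379375/5502 ≈ 250.70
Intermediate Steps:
O(W, Z) = -52 - Z
-34770/O(-168, 74) + 39690/(-1572) = -34770/(-52 - 1*74) + 39690/(-1572) = -34770/(-52 - 74) + 39690*(-1/1572) = -34770/(-126) - 6615/262 = -34770*(-1/126) - 6615/262 = 5795/21 - 6615/262 = 1379375/5502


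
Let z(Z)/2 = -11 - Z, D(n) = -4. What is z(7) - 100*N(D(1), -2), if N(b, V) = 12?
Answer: -1236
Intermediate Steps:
z(Z) = -22 - 2*Z (z(Z) = 2*(-11 - Z) = -22 - 2*Z)
z(7) - 100*N(D(1), -2) = (-22 - 2*7) - 100*12 = (-22 - 14) - 1200 = -36 - 1200 = -1236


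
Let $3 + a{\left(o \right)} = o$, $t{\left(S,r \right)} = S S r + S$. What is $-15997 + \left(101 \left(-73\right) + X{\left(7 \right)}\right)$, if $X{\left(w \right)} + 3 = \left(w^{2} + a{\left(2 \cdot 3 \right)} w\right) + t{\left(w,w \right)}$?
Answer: $-22953$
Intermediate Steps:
$t{\left(S,r \right)} = S + r S^{2}$ ($t{\left(S,r \right)} = S^{2} r + S = r S^{2} + S = S + r S^{2}$)
$a{\left(o \right)} = -3 + o$
$X{\left(w \right)} = -3 + w^{2} + 3 w + w \left(1 + w^{2}\right)$ ($X{\left(w \right)} = -3 + \left(\left(w^{2} + \left(-3 + 2 \cdot 3\right) w\right) + w \left(1 + w w\right)\right) = -3 + \left(\left(w^{2} + \left(-3 + 6\right) w\right) + w \left(1 + w^{2}\right)\right) = -3 + \left(\left(w^{2} + 3 w\right) + w \left(1 + w^{2}\right)\right) = -3 + \left(w^{2} + 3 w + w \left(1 + w^{2}\right)\right) = -3 + w^{2} + 3 w + w \left(1 + w^{2}\right)$)
$-15997 + \left(101 \left(-73\right) + X{\left(7 \right)}\right) = -15997 + \left(101 \left(-73\right) + \left(-3 + 7^{2} + 7^{3} + 4 \cdot 7\right)\right) = -15997 + \left(-7373 + \left(-3 + 49 + 343 + 28\right)\right) = -15997 + \left(-7373 + 417\right) = -15997 - 6956 = -22953$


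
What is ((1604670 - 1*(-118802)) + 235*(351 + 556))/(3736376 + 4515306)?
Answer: 1936617/8251682 ≈ 0.23469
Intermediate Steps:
((1604670 - 1*(-118802)) + 235*(351 + 556))/(3736376 + 4515306) = ((1604670 + 118802) + 235*907)/8251682 = (1723472 + 213145)*(1/8251682) = 1936617*(1/8251682) = 1936617/8251682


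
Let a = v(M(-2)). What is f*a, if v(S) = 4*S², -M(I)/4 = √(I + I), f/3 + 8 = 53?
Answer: -34560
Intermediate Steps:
f = 135 (f = -24 + 3*53 = -24 + 159 = 135)
M(I) = -4*√2*√I (M(I) = -4*√(I + I) = -4*√2*√I)
a = -256 (a = 4*(-4*√2*√(-2))² = 4*(-4*√2*I*√2)² = 4*(-8*I)² = 4*(-64) = -256)
f*a = 135*(-256) = -34560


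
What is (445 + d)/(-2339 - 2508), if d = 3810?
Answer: -115/131 ≈ -0.87786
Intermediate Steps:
(445 + d)/(-2339 - 2508) = (445 + 3810)/(-2339 - 2508) = 4255/(-4847) = 4255*(-1/4847) = -115/131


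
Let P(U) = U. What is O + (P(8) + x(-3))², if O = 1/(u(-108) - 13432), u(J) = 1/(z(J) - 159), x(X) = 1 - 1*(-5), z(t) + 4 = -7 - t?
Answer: 163225798/832785 ≈ 196.00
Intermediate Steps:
z(t) = -11 - t (z(t) = -4 + (-7 - t) = -11 - t)
x(X) = 6 (x(X) = 1 + 5 = 6)
u(J) = 1/(-170 - J) (u(J) = 1/((-11 - J) - 159) = 1/(-170 - J))
O = -62/832785 (O = 1/(-1/(170 - 108) - 13432) = 1/(-1/62 - 13432) = 1/(-832785/62) = -62/832785 ≈ -7.4449e-5)
O + (P(8) + x(-3))² = -62/832785 + (8 + 6)² = -62/832785 + 14² = -62/832785 + 196 = 163225798/832785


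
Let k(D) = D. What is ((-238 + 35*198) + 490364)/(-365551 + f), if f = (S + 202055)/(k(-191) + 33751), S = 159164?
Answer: -16681199360/12267530341 ≈ -1.3598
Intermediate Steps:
f = 361219/33560 (f = (159164 + 202055)/(-191 + 33751) = 361219/33560 ≈ 10.763)
((-238 + 35*198) + 490364)/(-365551 + f) = ((-238 + 35*198) + 490364)/(-365551 + 361219/33560) = ((-238 + 6930) + 490364)/(-12267530341/33560) = (6692 + 490364)*(-33560/12267530341) = 497056*(-33560/12267530341) = -16681199360/12267530341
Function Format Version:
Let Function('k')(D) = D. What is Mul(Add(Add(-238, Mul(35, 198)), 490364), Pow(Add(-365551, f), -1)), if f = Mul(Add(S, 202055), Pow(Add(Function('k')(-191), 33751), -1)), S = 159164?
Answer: Rational(-16681199360, 12267530341) ≈ -1.3598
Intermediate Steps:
f = Rational(361219, 33560) (f = Mul(Add(159164, 202055), Pow(Add(-191, 33751), -1)) = Mul(361219, Pow(33560, -1)) = Mul(361219, Rational(1, 33560)) = Rational(361219, 33560) ≈ 10.763)
Mul(Add(Add(-238, Mul(35, 198)), 490364), Pow(Add(-365551, f), -1)) = Mul(Add(Add(-238, Mul(35, 198)), 490364), Pow(Add(-365551, Rational(361219, 33560)), -1)) = Mul(Add(Add(-238, 6930), 490364), Pow(Rational(-12267530341, 33560), -1)) = Mul(Add(6692, 490364), Rational(-33560, 12267530341)) = Mul(497056, Rational(-33560, 12267530341)) = Rational(-16681199360, 12267530341)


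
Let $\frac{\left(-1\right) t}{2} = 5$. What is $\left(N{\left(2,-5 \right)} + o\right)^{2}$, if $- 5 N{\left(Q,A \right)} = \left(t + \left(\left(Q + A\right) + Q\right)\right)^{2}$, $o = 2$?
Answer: $\frac{12321}{25} \approx 492.84$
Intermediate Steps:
$t = -10$ ($t = \left(-2\right) 5 = -10$)
$N{\left(Q,A \right)} = - \frac{\left(-10 + A + 2 Q\right)^{2}}{5}$ ($N{\left(Q,A \right)} = - \frac{\left(-10 + \left(\left(Q + A\right) + Q\right)\right)^{2}}{5} = - \frac{\left(-10 + \left(\left(A + Q\right) + Q\right)\right)^{2}}{5} = - \frac{\left(-10 + \left(A + 2 Q\right)\right)^{2}}{5} = - \frac{\left(-10 + A + 2 Q\right)^{2}}{5}$)
$\left(N{\left(2,-5 \right)} + o\right)^{2} = \left(- \frac{\left(-10 - 5 + 2 \cdot 2\right)^{2}}{5} + 2\right)^{2} = \left(- \frac{\left(-10 - 5 + 4\right)^{2}}{5} + 2\right)^{2} = \left(- \frac{\left(-11\right)^{2}}{5} + 2\right)^{2} = \left(\left(- \frac{1}{5}\right) 121 + 2\right)^{2} = \left(- \frac{121}{5} + 2\right)^{2} = \left(- \frac{111}{5}\right)^{2} = \frac{12321}{25}$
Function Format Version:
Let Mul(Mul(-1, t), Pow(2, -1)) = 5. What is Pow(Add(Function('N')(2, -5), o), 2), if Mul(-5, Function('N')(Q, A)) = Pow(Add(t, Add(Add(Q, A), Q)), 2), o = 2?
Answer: Rational(12321, 25) ≈ 492.84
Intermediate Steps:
t = -10 (t = Mul(-2, 5) = -10)
Function('N')(Q, A) = Mul(Rational(-1, 5), Pow(Add(-10, A, Mul(2, Q)), 2)) (Function('N')(Q, A) = Mul(Rational(-1, 5), Pow(Add(-10, Add(Add(Q, A), Q)), 2)) = Mul(Rational(-1, 5), Pow(Add(-10, Add(Add(A, Q), Q)), 2)) = Mul(Rational(-1, 5), Pow(Add(-10, Add(A, Mul(2, Q))), 2)) = Mul(Rational(-1, 5), Pow(Add(-10, A, Mul(2, Q)), 2)))
Pow(Add(Function('N')(2, -5), o), 2) = Pow(Add(Mul(Rational(-1, 5), Pow(Add(-10, -5, Mul(2, 2)), 2)), 2), 2) = Pow(Add(Mul(Rational(-1, 5), Pow(Add(-10, -5, 4), 2)), 2), 2) = Pow(Add(Mul(Rational(-1, 5), Pow(-11, 2)), 2), 2) = Pow(Add(Mul(Rational(-1, 5), 121), 2), 2) = Pow(Add(Rational(-121, 5), 2), 2) = Pow(Rational(-111, 5), 2) = Rational(12321, 25)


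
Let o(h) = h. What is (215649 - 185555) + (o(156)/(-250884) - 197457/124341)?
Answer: 26076050301682/866532429 ≈ 30092.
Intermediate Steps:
(215649 - 185555) + (o(156)/(-250884) - 197457/124341) = (215649 - 185555) + (156/(-250884) - 197457/124341) = 30094 + (156*(-1/250884) - 197457*1/124341) = 30094 + (-13/20907 - 65819/41447) = 30094 - 1376616644/866532429 = 26076050301682/866532429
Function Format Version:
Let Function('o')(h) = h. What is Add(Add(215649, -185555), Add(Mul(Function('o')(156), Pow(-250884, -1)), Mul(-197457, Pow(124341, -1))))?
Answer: Rational(26076050301682, 866532429) ≈ 30092.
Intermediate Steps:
Add(Add(215649, -185555), Add(Mul(Function('o')(156), Pow(-250884, -1)), Mul(-197457, Pow(124341, -1)))) = Add(Add(215649, -185555), Add(Mul(156, Pow(-250884, -1)), Mul(-197457, Pow(124341, -1)))) = Add(30094, Add(Mul(156, Rational(-1, 250884)), Mul(-197457, Rational(1, 124341)))) = Add(30094, Add(Rational(-13, 20907), Rational(-65819, 41447))) = Add(30094, Rational(-1376616644, 866532429)) = Rational(26076050301682, 866532429)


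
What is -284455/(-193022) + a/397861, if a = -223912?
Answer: 69953608691/76795925942 ≈ 0.91090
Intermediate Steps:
-284455/(-193022) + a/397861 = -284455/(-193022) - 223912/397861 = -284455*(-1/193022) - 223912*1/397861 = 284455/193022 - 223912/397861 = 69953608691/76795925942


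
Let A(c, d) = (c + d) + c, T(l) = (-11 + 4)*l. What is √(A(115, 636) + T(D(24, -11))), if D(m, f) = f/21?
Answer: √7827/3 ≈ 29.490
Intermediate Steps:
D(m, f) = f/21 (D(m, f) = f*(1/21) = f/21)
T(l) = -7*l
A(c, d) = d + 2*c
√(A(115, 636) + T(D(24, -11))) = √((636 + 2*115) - (-11)/3) = √((636 + 230) - 7*(-11/21)) = √(866 + 11/3) = √(2609/3) = √7827/3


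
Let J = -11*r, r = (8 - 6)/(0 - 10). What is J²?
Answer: 121/25 ≈ 4.8400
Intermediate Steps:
r = -⅕ (r = 2/(-10) = 2*(-⅒) = -⅕ ≈ -0.20000)
J = 11/5 (J = -11*(-⅕) = 11/5 ≈ 2.2000)
J² = (11/5)² = 121/25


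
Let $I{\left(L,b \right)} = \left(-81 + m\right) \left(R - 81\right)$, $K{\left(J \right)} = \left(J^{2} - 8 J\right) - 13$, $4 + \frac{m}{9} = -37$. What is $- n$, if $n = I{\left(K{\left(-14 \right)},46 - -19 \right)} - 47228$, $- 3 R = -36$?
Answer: $16178$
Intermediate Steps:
$m = -369$ ($m = -36 + 9 \left(-37\right) = -36 - 333 = -369$)
$R = 12$ ($R = \left(- \frac{1}{3}\right) \left(-36\right) = 12$)
$K{\left(J \right)} = -13 + J^{2} - 8 J$
$I{\left(L,b \right)} = 31050$ ($I{\left(L,b \right)} = \left(-81 - 369\right) \left(12 - 81\right) = \left(-450\right) \left(-69\right) = 31050$)
$n = -16178$ ($n = 31050 - 47228 = -16178$)
$- n = \left(-1\right) \left(-16178\right) = 16178$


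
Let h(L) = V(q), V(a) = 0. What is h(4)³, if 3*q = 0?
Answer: 0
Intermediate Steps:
q = 0 (q = (⅓)*0 = 0)
h(L) = 0
h(4)³ = 0³ = 0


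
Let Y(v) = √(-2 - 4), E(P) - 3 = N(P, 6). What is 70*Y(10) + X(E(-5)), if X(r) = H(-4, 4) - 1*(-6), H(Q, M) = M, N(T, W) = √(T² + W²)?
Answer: 10 + 70*I*√6 ≈ 10.0 + 171.46*I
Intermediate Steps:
E(P) = 3 + √(36 + P²) (E(P) = 3 + √(P² + 6²) = 3 + √(P² + 36) = 3 + √(36 + P²))
Y(v) = I*√6 (Y(v) = √(-6) = I*√6)
X(r) = 10 (X(r) = 4 - 1*(-6) = 4 + 6 = 10)
70*Y(10) + X(E(-5)) = 70*(I*√6) + 10 = 70*I*√6 + 10 = 10 + 70*I*√6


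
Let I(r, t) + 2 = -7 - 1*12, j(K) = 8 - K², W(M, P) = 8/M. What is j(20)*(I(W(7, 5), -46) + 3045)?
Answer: -1185408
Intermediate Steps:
I(r, t) = -21 (I(r, t) = -2 + (-7 - 1*12) = -2 + (-7 - 12) = -2 - 19 = -21)
j(20)*(I(W(7, 5), -46) + 3045) = (8 - 1*20²)*(-21 + 3045) = (8 - 1*400)*3024 = (8 - 400)*3024 = -392*3024 = -1185408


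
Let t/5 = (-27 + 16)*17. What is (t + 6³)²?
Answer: 516961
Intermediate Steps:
t = -935 (t = 5*((-27 + 16)*17) = 5*(-11*17) = 5*(-187) = -935)
(t + 6³)² = (-935 + 6³)² = (-935 + 216)² = (-719)² = 516961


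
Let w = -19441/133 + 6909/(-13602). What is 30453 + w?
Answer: 18275377173/603022 ≈ 30306.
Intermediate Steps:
w = -88451793/603022 (w = -19441*1/133 + 6909*(-1/13602) = -19441/133 - 2303/4534 = -88451793/603022 ≈ -146.68)
30453 + w = 30453 - 88451793/603022 = 18275377173/603022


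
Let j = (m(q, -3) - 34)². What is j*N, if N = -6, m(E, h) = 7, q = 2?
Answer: -4374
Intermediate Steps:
j = 729 (j = (7 - 34)² = (-27)² = 729)
j*N = 729*(-6) = -4374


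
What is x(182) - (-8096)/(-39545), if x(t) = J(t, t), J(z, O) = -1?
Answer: -4331/3595 ≈ -1.2047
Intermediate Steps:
x(t) = -1
x(182) - (-8096)/(-39545) = -1 - (-8096)/(-39545) = -1 - (-8096)*(-1)/39545 = -1 - 1*736/3595 = -1 - 736/3595 = -4331/3595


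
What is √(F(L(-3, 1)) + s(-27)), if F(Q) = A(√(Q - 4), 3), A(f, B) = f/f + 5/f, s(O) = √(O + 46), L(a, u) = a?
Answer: √(49 + 49*√19 - 35*I*√7)/7 ≈ 2.3496 - 0.40216*I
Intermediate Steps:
s(O) = √(46 + O)
A(f, B) = 1 + 5/f
F(Q) = (5 + √(-4 + Q))/√(-4 + Q) (F(Q) = (5 + √(Q - 4))/(√(Q - 4)) = (5 + √(-4 + Q))/(√(-4 + Q)) = (5 + √(-4 + Q))/√(-4 + Q))
√(F(L(-3, 1)) + s(-27)) = √((1 + 5/√(-4 - 3)) + √(46 - 27)) = √((1 + 5/√(-7)) + √19) = √((1 + 5*(-I*√7/7)) + √19) = √((1 - 5*I*√7/7) + √19) = √(1 + √19 - 5*I*√7/7)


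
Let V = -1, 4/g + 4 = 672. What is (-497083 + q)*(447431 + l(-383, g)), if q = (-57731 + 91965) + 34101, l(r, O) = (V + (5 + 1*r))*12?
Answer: -189885200484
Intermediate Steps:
g = 1/167 (g = 4/(-4 + 672) = 4/668 = 4*(1/668) = 1/167 ≈ 0.0059880)
l(r, O) = 48 + 12*r (l(r, O) = (-1 + (5 + 1*r))*12 = (-1 + (5 + r))*12 = (4 + r)*12 = 48 + 12*r)
q = 68335 (q = 34234 + 34101 = 68335)
(-497083 + q)*(447431 + l(-383, g)) = (-497083 + 68335)*(447431 + (48 + 12*(-383))) = -428748*(447431 + (48 - 4596)) = -428748*(447431 - 4548) = -428748*442883 = -189885200484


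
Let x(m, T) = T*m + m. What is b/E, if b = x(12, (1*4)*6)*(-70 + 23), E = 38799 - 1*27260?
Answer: -14100/11539 ≈ -1.2219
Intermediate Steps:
x(m, T) = m + T*m
E = 11539 (E = 38799 - 27260 = 11539)
b = -14100 (b = (12*(1 + (1*4)*6))*(-70 + 23) = (12*(1 + 4*6))*(-47) = (12*(1 + 24))*(-47) = (12*25)*(-47) = 300*(-47) = -14100)
b/E = -14100/11539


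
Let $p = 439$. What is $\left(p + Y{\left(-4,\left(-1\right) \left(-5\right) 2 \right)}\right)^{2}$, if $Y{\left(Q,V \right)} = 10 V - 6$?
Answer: $284089$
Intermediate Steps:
$Y{\left(Q,V \right)} = -6 + 10 V$
$\left(p + Y{\left(-4,\left(-1\right) \left(-5\right) 2 \right)}\right)^{2} = \left(439 - \left(6 - 10 \left(-1\right) \left(-5\right) 2\right)\right)^{2} = \left(439 - \left(6 - 10 \cdot 5 \cdot 2\right)\right)^{2} = \left(439 + \left(-6 + 10 \cdot 10\right)\right)^{2} = \left(439 + \left(-6 + 100\right)\right)^{2} = \left(439 + 94\right)^{2} = 533^{2} = 284089$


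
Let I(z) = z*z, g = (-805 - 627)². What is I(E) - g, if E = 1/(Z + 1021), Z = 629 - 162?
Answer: -4540376825855/2214144 ≈ -2.0506e+6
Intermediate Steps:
g = 2050624 (g = (-1432)² = 2050624)
Z = 467
E = 1/1488 (E = 1/(467 + 1021) = 1/1488 ≈ 0.00067204)
I(z) = z²
I(E) - g = (1/1488)² - 1*2050624 = 1/2214144 - 2050624 = -4540376825855/2214144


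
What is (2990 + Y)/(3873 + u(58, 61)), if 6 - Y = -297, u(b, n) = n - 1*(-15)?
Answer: 3293/3949 ≈ 0.83388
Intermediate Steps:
u(b, n) = 15 + n (u(b, n) = n + 15 = 15 + n)
Y = 303 (Y = 6 - 1*(-297) = 6 + 297 = 303)
(2990 + Y)/(3873 + u(58, 61)) = (2990 + 303)/(3873 + (15 + 61)) = 3293/(3873 + 76) = 3293/3949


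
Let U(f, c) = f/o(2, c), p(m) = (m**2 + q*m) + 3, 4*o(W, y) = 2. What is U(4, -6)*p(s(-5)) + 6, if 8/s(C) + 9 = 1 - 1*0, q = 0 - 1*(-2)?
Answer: 22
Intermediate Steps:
o(W, y) = 1/2 (o(W, y) = (1/4)*2 = 1/2)
q = 2 (q = 0 + 2 = 2)
s(C) = -1 (s(C) = 8/(-9 + (1 - 1*0)) = 8/(-9 + (1 + 0)) = 8/(-9 + 1) = 8/(-8) = 8*(-1/8) = -1)
p(m) = 3 + m**2 + 2*m (p(m) = (m**2 + 2*m) + 3 = 3 + m**2 + 2*m)
U(f, c) = 2*f (U(f, c) = f/(1/2) = f*2 = 2*f)
U(4, -6)*p(s(-5)) + 6 = (2*4)*(3 + (-1)**2 + 2*(-1)) + 6 = 8*(3 + 1 - 2) + 6 = 8*2 + 6 = 16 + 6 = 22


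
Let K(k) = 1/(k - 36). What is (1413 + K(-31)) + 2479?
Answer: 260763/67 ≈ 3892.0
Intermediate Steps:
K(k) = 1/(-36 + k)
(1413 + K(-31)) + 2479 = (1413 + 1/(-36 - 31)) + 2479 = (1413 + 1/(-67)) + 2479 = (1413 - 1/67) + 2479 = 94670/67 + 2479 = 260763/67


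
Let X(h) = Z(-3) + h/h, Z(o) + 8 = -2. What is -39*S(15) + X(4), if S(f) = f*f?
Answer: -8784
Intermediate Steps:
Z(o) = -10 (Z(o) = -8 - 2 = -10)
S(f) = f²
X(h) = -9 (X(h) = -10 + h/h = -10 + 1 = -9)
-39*S(15) + X(4) = -39*15² - 9 = -39*225 - 9 = -8775 - 9 = -8784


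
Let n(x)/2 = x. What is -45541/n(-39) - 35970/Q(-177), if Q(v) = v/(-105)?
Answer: -95511181/4602 ≈ -20754.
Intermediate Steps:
n(x) = 2*x
Q(v) = -v/105 (Q(v) = v*(-1/105) = -v/105)
-45541/n(-39) - 35970/Q(-177) = -45541/(2*(-39)) - 35970/((-1/105*(-177))) = -45541/(-78) - 35970/59/35 = -45541*(-1/78) - 35970*35/59 = 45541/78 - 1258950/59 = -95511181/4602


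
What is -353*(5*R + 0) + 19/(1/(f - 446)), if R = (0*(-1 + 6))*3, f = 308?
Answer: -2622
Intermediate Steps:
R = 0 (R = (0*5)*3 = 0*3 = 0)
-353*(5*R + 0) + 19/(1/(f - 446)) = -353*(5*0 + 0) + 19/(1/(308 - 446)) = -353*(0 + 0) + 19/(1/(-138)) = -353*0 + 19/(-1/138) = 0 + 19*(-138) = 0 - 2622 = -2622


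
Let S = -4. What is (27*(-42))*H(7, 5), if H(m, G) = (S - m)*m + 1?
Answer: 86184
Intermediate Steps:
H(m, G) = 1 + m*(-4 - m) (H(m, G) = (-4 - m)*m + 1 = m*(-4 - m) + 1 = 1 + m*(-4 - m))
(27*(-42))*H(7, 5) = (27*(-42))*(1 - 1*7² - 4*7) = -1134*(1 - 1*49 - 28) = -1134*(1 - 49 - 28) = -1134*(-76) = 86184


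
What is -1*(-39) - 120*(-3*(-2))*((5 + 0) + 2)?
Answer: -5001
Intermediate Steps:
-1*(-39) - 120*(-3*(-2))*((5 + 0) + 2) = 39 - 720*(5 + 2) = 39 - 720*7 = 39 - 120*42 = 39 - 5040 = -5001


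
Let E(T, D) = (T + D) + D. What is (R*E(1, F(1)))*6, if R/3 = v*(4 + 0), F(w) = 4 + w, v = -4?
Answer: -3168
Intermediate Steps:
R = -48 (R = 3*(-4*(4 + 0)) = 3*(-4*4) = 3*(-16) = -48)
E(T, D) = T + 2*D (E(T, D) = (D + T) + D = T + 2*D)
(R*E(1, F(1)))*6 = -48*(1 + 2*(4 + 1))*6 = -48*(1 + 2*5)*6 = -48*(1 + 10)*6 = -48*11*6 = -528*6 = -3168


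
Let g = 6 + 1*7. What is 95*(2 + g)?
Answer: 1425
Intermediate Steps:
g = 13 (g = 6 + 7 = 13)
95*(2 + g) = 95*(2 + 13) = 95*15 = 1425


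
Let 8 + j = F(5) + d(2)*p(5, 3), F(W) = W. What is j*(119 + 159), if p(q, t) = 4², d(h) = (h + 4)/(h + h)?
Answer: 5838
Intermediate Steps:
d(h) = (4 + h)/(2*h) (d(h) = (4 + h)/((2*h)) = (4 + h)*(1/(2*h)) = (4 + h)/(2*h))
p(q, t) = 16
j = 21 (j = -8 + (5 + ((½)*(4 + 2)/2)*16) = -8 + (5 + ((½)*(½)*6)*16) = -8 + (5 + (3/2)*16) = -8 + (5 + 24) = -8 + 29 = 21)
j*(119 + 159) = 21*(119 + 159) = 21*278 = 5838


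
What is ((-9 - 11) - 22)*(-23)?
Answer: 966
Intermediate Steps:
((-9 - 11) - 22)*(-23) = (-20 - 22)*(-23) = -42*(-23) = 966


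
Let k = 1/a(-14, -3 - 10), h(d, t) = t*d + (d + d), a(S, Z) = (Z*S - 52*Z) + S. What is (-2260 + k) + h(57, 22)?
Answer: -752847/844 ≈ -892.00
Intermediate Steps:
a(S, Z) = S - 52*Z + S*Z (a(S, Z) = (S*Z - 52*Z) + S = (-52*Z + S*Z) + S = S - 52*Z + S*Z)
h(d, t) = 2*d + d*t (h(d, t) = d*t + 2*d = 2*d + d*t)
k = 1/844 (k = 1/(-14 - 52*(-3 - 10) - 14*(-3 - 10)) = 1/(-14 - 52*(-13) - 14*(-13)) = 1/(-14 + 676 + 182) = 1/844 ≈ 0.0011848)
(-2260 + k) + h(57, 22) = (-2260 + 1/844) + 57*(2 + 22) = -1907439/844 + 57*24 = -1907439/844 + 1368 = -752847/844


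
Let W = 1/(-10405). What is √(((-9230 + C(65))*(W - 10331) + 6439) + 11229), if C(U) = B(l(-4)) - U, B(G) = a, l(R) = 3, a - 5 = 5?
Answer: 10*√4154783697571/2081 ≈ 9795.0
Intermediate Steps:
a = 10 (a = 5 + 5 = 10)
B(G) = 10
W = -1/10405 ≈ -9.6108e-5
C(U) = 10 - U
√(((-9230 + C(65))*(W - 10331) + 6439) + 11229) = √(((-9230 + (10 - 1*65))*(-1/10405 - 10331) + 6439) + 11229) = √(((-9230 + (10 - 65))*(-107494056/10405) + 6439) + 11229) = √(((-9230 - 55)*(-107494056/10405) + 6439) + 11229) = √((-9285*(-107494056/10405) + 6439) + 11229) = √((199616461992/2081 + 6439) + 11229) = √(199629861551/2081 + 11229) = √(199653229100/2081) = 10*√4154783697571/2081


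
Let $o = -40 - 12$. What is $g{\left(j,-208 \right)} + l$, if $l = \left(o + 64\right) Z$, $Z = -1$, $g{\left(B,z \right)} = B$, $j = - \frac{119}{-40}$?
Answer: $- \frac{361}{40} \approx -9.025$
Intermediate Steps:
$j = \frac{119}{40}$ ($j = \left(-119\right) \left(- \frac{1}{40}\right) = \frac{119}{40} \approx 2.975$)
$o = -52$
$l = -12$ ($l = \left(-52 + 64\right) \left(-1\right) = 12 \left(-1\right) = -12$)
$g{\left(j,-208 \right)} + l = \frac{119}{40} - 12 = - \frac{361}{40}$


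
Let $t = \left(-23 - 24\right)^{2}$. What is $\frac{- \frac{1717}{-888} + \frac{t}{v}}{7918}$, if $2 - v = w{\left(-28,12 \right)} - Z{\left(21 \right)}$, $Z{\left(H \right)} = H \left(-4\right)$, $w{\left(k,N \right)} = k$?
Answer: $- \frac{311479}{63280656} \approx -0.0049222$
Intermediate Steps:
$Z{\left(H \right)} = - 4 H$
$v = -54$ ($v = 2 - \left(-28 - \left(-4\right) 21\right) = 2 - \left(-28 - -84\right) = 2 - \left(-28 + 84\right) = 2 - 56 = -54$)
$t = 2209$ ($t = \left(-47\right)^{2} = 2209$)
$\frac{- \frac{1717}{-888} + \frac{t}{v}}{7918} = \frac{- \frac{1717}{-888} + \frac{2209}{-54}}{7918} = \left(\left(-1717\right) \left(- \frac{1}{888}\right) + 2209 \left(- \frac{1}{54}\right)\right) \frac{1}{7918} = \left(\frac{1717}{888} - \frac{2209}{54}\right) \frac{1}{7918} = \left(- \frac{311479}{7992}\right) \frac{1}{7918} = - \frac{311479}{63280656}$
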